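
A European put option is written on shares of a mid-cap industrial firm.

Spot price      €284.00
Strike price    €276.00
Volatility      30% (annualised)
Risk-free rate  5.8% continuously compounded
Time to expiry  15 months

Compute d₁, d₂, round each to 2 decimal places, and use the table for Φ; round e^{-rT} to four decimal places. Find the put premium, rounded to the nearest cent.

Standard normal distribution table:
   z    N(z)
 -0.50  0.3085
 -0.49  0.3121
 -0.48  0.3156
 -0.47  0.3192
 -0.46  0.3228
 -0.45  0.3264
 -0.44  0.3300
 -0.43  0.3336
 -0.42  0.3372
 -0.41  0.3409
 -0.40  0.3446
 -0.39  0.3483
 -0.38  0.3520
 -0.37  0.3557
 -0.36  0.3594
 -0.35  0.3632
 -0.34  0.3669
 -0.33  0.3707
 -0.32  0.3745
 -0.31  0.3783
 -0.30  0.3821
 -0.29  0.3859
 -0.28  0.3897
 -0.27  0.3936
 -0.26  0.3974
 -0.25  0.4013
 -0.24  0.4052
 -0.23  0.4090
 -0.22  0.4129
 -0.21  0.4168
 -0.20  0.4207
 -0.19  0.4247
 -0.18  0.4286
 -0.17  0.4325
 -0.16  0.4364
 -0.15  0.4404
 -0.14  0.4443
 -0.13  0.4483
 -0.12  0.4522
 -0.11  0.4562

€24.43

σ√T = 0.3 × 1.1180 = 0.3354
d₁ = [ln(284/276) + (0.058 + ½·0.3²)·1.25] / (σ√T) = (0.0286 + 0.1288) / 0.3354 = 0.4690 ≈ 0.47
d₂ = 0.4690 − 0.3354 = 0.1336 ≈ 0.13
exp(−rT) = exp(−0.058·1.25) = 0.9301
P = 276·0.9301·N(-0.13) − 284·N(-0.47) = 276·0.9301·0.4483 − 284·0.3192 = 115.0820 − 90.6528 = 24.4292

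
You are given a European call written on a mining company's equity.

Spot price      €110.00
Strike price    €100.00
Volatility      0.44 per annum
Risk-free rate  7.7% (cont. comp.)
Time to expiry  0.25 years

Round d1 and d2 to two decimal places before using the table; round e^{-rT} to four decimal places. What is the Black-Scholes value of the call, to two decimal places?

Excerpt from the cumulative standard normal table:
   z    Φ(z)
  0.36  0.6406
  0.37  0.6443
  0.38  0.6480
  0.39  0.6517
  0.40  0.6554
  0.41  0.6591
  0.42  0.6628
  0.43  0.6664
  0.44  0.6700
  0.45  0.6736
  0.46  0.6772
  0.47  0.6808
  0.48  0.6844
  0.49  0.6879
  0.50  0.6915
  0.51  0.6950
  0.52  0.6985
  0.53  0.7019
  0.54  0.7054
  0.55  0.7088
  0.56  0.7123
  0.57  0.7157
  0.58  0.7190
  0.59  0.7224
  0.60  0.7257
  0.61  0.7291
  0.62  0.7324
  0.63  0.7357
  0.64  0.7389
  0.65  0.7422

σ√T = 0.44 × 0.5000 = 0.2200
ln(S/K) + (r + σ²/2)T = ln(110/100) + (0.077 + 0.44²/2)·0.25 = 0.0953 + 0.0435 = 0.1388
d₁ = 0.1388 / 0.2200 = 0.6307 which rounds to 0.63
d₂ = d₁ − σ√T = 0.6307 − 0.2200 = 0.4107 which rounds to 0.41
e^(−rT) = e^(−0.077·0.25) = 0.9809
N(d₁) = N(0.63) = 0.7357;  N(d₂) = N(0.41) = 0.6591
C = 110·0.7357 − 100·0.9809·0.6591 = 80.9270 − 64.6511 = 16.2759

€16.28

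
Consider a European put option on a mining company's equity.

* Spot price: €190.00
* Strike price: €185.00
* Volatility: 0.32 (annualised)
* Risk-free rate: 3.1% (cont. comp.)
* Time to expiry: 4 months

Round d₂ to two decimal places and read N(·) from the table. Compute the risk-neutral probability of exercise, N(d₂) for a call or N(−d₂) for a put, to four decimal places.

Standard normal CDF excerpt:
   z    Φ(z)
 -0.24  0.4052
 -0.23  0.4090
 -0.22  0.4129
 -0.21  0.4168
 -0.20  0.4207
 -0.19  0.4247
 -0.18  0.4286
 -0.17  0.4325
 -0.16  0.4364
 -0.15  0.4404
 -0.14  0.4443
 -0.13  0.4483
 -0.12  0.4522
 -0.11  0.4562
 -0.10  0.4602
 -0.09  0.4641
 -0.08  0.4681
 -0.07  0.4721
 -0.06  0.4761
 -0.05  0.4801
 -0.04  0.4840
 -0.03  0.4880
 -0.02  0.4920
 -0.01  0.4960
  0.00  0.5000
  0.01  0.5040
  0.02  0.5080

0.4562

T = 0.3333;  σ√T = 0.1848
d₁ = [ln(190/185) + (0.031 + ½·0.32²)·0.3333] / (σ√T) = (0.0267 + 0.0274) / 0.1848 = 0.2927 ≈ 0.29
d₂ = 0.2927 − 0.1848 = 0.1079 ≈ 0.11
Pr(exercise) under Q = N(−d₂) = N(-0.11) = 0.4562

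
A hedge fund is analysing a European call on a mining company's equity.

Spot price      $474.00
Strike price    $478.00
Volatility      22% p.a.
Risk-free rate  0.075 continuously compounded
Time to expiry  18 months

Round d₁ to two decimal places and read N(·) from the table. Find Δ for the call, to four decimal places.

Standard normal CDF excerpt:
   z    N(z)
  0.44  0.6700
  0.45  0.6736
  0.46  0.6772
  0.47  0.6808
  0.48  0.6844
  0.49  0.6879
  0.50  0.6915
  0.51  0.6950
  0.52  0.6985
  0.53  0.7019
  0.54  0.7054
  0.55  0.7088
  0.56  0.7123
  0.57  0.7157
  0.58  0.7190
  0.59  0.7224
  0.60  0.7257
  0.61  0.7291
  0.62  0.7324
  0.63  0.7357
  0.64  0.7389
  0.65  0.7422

0.6985

σ√T = 0.22 × 1.2247 = 0.2694
d₁ = [ln(474/478) + (0.075 + 0.22²/2)·1.5] / 0.2694 = [-0.0084 + 0.1488] / 0.2694 = 0.5211 ≈ 0.52
N(d₁) = N(0.52) = 0.6985
Δ_call = N(d₁) = 0.6985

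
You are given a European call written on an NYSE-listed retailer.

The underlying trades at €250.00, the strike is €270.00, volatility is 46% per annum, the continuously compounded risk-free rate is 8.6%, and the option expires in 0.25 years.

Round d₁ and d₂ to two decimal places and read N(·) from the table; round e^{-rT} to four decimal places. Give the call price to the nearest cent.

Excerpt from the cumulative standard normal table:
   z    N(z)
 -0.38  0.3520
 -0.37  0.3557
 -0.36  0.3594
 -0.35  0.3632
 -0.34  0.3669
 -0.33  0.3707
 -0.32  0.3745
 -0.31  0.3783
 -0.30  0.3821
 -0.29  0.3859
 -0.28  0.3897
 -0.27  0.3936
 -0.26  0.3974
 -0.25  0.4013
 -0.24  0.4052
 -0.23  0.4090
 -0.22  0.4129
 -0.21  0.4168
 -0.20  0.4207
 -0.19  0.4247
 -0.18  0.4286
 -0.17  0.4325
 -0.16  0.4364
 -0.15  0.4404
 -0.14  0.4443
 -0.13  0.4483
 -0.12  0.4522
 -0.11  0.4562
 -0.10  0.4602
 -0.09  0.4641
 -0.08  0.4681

T = 0.25;  σ√T = 0.2300
d₁ = [ln(250/270) + (0.086 + 0.46²/2)·0.25] / 0.2300 = [-0.0770 + 0.0479] / 0.2300 = -0.1261 ≈ -0.13
d₂ = d₁ − σ√T = -0.1261 − 0.2300 = -0.3561 ≈ -0.36
exp(−rT) = exp(−0.086·0.25) = 0.9787
N(d₁) = N(-0.13) = 0.4483;  N(d₂) = N(-0.36) = 0.3594
C = 250·0.4483 − 270·0.9787·0.3594 = 112.0750 − 94.9711 = 17.1039

€17.10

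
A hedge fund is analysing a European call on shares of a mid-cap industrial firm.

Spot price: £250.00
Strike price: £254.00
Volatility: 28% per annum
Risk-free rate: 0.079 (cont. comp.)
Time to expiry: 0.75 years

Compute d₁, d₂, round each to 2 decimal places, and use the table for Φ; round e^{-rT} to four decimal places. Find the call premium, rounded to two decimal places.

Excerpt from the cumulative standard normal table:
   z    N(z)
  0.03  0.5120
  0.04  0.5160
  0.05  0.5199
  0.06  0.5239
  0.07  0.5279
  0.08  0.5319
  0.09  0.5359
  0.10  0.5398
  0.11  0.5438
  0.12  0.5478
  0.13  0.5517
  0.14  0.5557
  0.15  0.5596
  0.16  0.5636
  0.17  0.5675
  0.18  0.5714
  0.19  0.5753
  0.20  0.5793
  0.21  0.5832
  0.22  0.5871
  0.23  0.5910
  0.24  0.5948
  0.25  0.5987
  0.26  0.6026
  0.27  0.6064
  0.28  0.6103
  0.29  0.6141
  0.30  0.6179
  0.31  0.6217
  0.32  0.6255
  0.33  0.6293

σ√T = 0.28·√0.75 = 0.2425
d₁ = [ln(250/254) + (0.079 + 0.28²/2)·0.75] / 0.2425 = [-0.0159 + 0.0887] / 0.2425 = 0.3001 which rounds to 0.30
d₂ = d₁ − σ√T = 0.3001 − 0.2425 = 0.0576 which rounds to 0.06
e^(−rT) = e^(−0.079·0.75) = 0.9425
N(d₁) = N(0.30) = 0.6179;  N(d₂) = N(0.06) = 0.5239
C = 250·0.6179 − 254·0.9425·0.5239 = 154.4750 − 125.4190 = 29.0560

£29.06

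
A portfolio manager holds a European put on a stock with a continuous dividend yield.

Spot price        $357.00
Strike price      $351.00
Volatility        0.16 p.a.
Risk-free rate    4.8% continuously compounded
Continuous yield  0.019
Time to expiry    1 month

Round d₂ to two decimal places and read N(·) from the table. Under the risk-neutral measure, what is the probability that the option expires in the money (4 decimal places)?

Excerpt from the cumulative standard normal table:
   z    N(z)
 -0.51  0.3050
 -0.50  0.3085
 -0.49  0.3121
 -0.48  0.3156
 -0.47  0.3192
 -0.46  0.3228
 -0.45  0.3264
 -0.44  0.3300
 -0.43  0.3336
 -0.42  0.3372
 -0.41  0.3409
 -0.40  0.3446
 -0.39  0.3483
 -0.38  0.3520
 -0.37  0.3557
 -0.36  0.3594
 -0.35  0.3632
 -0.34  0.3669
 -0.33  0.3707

σ√T = 0.16·√0.08333 = 0.0462
d₁ = [ln(357/351) + (0.048 − 0.019 + ½·0.16²)·0.08333] / (σ√T) = (0.0169 + 0.0035) / 0.0462 = 0.4424 which rounds to 0.44
d₂ = 0.4424 − 0.0462 = 0.3962 which rounds to 0.40
Pr(exercise) under Q = N(−d₂) = N(-0.40) = 0.3446

0.3446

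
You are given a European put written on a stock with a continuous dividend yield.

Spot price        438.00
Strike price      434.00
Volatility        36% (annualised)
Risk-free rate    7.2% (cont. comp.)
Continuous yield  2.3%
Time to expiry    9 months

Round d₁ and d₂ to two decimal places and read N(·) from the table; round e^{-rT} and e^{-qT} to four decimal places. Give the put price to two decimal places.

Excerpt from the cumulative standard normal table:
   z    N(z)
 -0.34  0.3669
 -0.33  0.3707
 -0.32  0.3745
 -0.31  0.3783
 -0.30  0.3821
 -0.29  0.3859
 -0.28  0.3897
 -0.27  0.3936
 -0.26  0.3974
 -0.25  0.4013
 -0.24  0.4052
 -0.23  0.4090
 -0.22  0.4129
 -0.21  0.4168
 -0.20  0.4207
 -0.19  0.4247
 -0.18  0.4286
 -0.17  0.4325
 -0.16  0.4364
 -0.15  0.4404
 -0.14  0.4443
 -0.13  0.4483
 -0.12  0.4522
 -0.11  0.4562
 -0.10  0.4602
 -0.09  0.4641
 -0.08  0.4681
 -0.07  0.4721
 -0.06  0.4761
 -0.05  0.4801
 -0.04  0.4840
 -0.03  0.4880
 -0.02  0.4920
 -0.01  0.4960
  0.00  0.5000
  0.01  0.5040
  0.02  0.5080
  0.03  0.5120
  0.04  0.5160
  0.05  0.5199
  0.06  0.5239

σ√T = 0.36 × 0.8660 = 0.3118
d₁ = [ln(438/434) + (0.072 − 0.023 + ½·0.36²)·0.75] / (σ√T) = (0.0092 + 0.0853) / 0.3118 = 0.3032 which rounds to 0.30
d₂ = 0.3032 − 0.3118 = -0.0086 which rounds to -0.01
exp(−qT) = exp(−0.023·0.75) = 0.9829;  exp(−rT) = exp(−0.072·0.75) = 0.9474
N(−d₂) = N(0.01) = 0.5040;  N(−d₁) = N(-0.30) = 0.3821
P = 434·0.9474·0.5040 − 438·0.9829·0.3821 = 207.2305 − 164.4979 = 42.7325

42.73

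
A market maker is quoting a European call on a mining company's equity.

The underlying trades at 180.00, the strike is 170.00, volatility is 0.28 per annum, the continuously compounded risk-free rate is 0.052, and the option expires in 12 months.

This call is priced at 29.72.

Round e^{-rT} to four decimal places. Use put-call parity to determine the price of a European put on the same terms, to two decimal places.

exp(−rT) = exp(−0.052·1) = 0.9493
Put-call parity: C − P = S − K·e^(−rT) = 180 − 170·0.9493 = 180 − 161.3810 = 18.6190
P = C − (C − P) = 29.72 − (18.6190) = 11.1010

11.10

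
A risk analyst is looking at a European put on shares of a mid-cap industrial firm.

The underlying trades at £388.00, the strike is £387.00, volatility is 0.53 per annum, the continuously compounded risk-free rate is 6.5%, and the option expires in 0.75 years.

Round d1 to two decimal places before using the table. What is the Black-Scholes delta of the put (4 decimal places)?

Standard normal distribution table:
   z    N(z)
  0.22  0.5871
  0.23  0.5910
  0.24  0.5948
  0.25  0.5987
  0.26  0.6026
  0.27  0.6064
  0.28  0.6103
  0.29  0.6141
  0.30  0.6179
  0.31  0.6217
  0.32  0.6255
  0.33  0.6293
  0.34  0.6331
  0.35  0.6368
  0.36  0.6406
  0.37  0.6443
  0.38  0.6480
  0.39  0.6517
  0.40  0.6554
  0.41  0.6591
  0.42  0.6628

-0.3669

σ√T = 0.53 × 0.8660 = 0.4590
ln(S/K) + (r + σ²/2)T = ln(388/387) + (0.065 + 0.53²/2)·0.75 = 0.0026 + 0.1541 = 0.1567
d₁ = 0.1567 / 0.4590 = 0.3413 which rounds to 0.34
N(d₁) = N(0.34) = 0.6331
Δ_put = N(d₁) − 1 = 0.6331 − 1 = -0.3669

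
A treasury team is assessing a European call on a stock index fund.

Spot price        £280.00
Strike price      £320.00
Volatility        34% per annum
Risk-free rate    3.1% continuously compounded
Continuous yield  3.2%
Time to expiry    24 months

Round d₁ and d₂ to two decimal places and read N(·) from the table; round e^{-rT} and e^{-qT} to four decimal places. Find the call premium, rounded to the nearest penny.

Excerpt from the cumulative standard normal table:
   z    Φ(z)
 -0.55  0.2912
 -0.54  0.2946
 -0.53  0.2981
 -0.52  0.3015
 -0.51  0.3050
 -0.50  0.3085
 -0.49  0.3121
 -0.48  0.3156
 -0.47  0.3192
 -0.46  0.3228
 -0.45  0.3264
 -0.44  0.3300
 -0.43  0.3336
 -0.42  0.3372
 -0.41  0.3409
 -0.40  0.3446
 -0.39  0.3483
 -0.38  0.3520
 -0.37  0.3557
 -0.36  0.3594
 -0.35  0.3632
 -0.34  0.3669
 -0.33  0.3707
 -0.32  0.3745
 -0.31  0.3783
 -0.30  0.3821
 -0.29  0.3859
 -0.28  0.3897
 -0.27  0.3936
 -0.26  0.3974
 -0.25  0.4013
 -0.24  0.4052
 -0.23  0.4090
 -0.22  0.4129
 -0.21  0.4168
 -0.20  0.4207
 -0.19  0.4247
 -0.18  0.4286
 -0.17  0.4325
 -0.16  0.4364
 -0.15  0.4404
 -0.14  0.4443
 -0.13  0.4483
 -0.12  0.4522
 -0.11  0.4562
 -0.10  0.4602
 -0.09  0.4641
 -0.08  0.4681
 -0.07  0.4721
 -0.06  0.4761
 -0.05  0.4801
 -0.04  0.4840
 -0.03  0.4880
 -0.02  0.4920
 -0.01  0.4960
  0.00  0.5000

£36.44

σ√T = 0.34 × 1.4142 = 0.4808
d₁ = [ln(280/320) + (0.031 − 0.032 + ½·0.34²)·2] / (σ√T) = (-0.1335 + 0.1136) / 0.4808 = -0.0415 ≈ -0.04
d₂ = -0.0415 − 0.4808 = -0.5223 ≈ -0.52
e^(−qT) = e^(−0.032·2) = 0.9380;  e^(−rT) = e^(−0.031·2) = 0.9399
C = 280·0.9380·N(-0.04) − 320·0.9399·N(-0.52) = 280·0.9380·0.4840 − 320·0.9399·0.3015 = 127.1178 − 90.6816 = 36.4362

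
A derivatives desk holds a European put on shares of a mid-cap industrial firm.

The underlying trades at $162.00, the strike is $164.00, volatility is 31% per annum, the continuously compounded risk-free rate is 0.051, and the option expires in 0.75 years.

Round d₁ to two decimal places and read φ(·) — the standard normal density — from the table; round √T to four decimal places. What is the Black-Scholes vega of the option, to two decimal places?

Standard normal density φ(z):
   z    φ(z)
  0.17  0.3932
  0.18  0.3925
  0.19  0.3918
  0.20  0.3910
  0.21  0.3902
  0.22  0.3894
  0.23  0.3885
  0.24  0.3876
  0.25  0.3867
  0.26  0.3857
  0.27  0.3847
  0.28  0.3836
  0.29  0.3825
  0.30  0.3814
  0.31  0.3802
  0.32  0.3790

σ√T = 0.31 × 0.8660 = 0.2685
d₁ = [ln(162/164) + (0.051 + ½·0.31²)·0.75] / (σ√T) = (-0.0123 + 0.0743) / 0.2685 = 0.2310 which rounds to 0.23
√T = √0.75 = 0.8660
φ(d₁) = φ(0.23) = 0.3885
vega = S·φ(d₁)·√T = 162·0.3885·0.8660 = 54.5034

54.50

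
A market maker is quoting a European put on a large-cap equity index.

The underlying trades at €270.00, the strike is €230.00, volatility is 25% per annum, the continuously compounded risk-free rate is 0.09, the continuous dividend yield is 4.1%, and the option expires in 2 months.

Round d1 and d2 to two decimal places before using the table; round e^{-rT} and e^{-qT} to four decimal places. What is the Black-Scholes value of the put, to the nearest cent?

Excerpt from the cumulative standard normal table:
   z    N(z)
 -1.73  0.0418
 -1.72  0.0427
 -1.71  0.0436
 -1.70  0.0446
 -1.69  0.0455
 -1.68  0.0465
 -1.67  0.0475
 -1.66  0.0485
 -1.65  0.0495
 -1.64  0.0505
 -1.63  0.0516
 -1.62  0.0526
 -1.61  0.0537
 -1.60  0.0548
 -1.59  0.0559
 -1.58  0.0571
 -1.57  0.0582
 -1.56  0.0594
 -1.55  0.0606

€0.46

σ√T = 0.25·√0.1667 = 0.1021
d₁ = [ln(270/230) + (0.09 − 0.041 + 0.25²/2)·0.1667] / 0.1021 = [0.1603 + 0.0134] / 0.1021 = 1.7021 ⇒ 1.70
d₂ = d₁ − σ√T = 1.7021 − 0.1021 = 1.6000 ⇒ 1.60
exp(−qT) = exp(−0.041·0.1667) = 0.9932;  exp(−rT) = exp(−0.09·0.1667) = 0.9851
N(−d₂) = N(-1.60) = 0.0548;  N(−d₁) = N(-1.70) = 0.0446
P = 230·0.9851·0.0548 − 270·0.9932·0.0446 = 12.4162 − 11.9601 = 0.4561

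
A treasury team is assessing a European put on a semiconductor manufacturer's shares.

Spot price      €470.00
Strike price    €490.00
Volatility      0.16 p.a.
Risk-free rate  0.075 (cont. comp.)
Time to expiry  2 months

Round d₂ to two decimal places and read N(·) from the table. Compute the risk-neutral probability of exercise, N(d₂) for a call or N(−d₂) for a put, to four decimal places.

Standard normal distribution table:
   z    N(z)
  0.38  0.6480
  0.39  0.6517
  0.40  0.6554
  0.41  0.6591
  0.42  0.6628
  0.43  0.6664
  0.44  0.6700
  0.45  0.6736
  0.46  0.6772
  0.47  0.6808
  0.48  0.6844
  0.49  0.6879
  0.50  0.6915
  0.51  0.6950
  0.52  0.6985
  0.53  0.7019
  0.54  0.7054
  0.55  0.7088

0.6844

σ√T = 0.16 × 0.4082 = 0.0653
d₁ = [ln(470/490) + (0.075 + 0.16²/2)·0.1667] / 0.0653 = [-0.0417 + 0.0146] / 0.0653 = -0.4140 ⇒ -0.41
d₂ = d₁ − σ√T = -0.4140 − 0.0653 = -0.4793 ⇒ -0.48
Risk-neutral Pr[S_T < K] = N(−d₂) = N(0.48) = 0.6844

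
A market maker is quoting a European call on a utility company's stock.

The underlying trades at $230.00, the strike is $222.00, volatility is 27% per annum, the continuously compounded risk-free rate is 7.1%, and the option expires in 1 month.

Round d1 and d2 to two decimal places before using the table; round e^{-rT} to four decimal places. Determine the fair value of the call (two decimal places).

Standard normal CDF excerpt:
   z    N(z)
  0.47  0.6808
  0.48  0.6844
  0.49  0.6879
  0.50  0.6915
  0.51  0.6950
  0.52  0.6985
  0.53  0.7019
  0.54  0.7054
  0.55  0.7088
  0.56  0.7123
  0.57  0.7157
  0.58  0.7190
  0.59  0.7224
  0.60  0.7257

σ√T = 0.27 × 0.2887 = 0.0779
d₁ = [ln(230/222) + (0.071 + 0.27²/2)·0.08333] / 0.0779 = [0.0354 + 0.0090] / 0.0779 = 0.5691 ⇒ 0.57
d₂ = d₁ − σ√T = 0.5691 − 0.0779 = 0.4911 ⇒ 0.49
e^(−rT) = e^(−0.071·0.08333) = 0.9941
N(d₁) = N(0.57) = 0.7157;  N(d₂) = N(0.49) = 0.6879
C = 230·0.7157 − 222·0.9941·0.6879 = 164.6110 − 151.8128 = 12.7982

$12.80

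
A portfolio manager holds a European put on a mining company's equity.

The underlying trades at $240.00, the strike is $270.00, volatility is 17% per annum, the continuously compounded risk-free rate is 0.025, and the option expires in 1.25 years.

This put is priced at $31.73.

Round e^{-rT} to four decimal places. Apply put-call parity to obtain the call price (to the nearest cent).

e^(−rT) = e^(−0.025·1.25) = 0.9692
Put-call parity: C − P = S − K·e^(−rT) = 240 − 270·0.9692 = 240 − 261.6840 = -21.6840
C = P + (C − P) = 31.73 + (-21.6840) = 10.0460

$10.05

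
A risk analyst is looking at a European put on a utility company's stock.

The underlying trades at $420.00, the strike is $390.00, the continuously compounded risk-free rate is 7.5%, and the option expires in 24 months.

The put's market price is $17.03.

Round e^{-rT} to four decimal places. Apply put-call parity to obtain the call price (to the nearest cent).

$101.36

exp(−rT) = exp(−0.075·2) = 0.8607
Put-call parity: C − P = S − K·e^(−rT) = 420 − 390·0.8607 = 420 − 335.6730 = 84.3270
C = P + (C − P) = 17.03 + (84.3270) = 101.3570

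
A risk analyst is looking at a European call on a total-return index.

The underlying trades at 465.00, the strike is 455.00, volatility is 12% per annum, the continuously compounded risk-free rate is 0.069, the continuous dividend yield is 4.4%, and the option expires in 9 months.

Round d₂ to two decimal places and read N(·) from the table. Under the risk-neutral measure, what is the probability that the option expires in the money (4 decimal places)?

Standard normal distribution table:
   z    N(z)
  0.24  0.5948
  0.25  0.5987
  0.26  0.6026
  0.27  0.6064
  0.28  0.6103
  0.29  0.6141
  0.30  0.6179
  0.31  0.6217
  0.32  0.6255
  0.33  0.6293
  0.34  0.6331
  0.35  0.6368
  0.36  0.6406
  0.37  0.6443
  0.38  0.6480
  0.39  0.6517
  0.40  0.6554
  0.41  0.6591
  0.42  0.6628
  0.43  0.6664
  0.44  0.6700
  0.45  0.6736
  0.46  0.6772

T = 0.75;  σ√T = 0.1039
d₁ = [ln(465/455) + (0.069 − 0.044 + 0.12²/2)·0.75] / 0.1039 = [0.0217 + 0.0242] / 0.1039 = 0.4416 ≈ 0.44
d₂ = d₁ − σ√T = 0.4416 − 0.1039 = 0.3377 ≈ 0.34
Risk-neutral Pr[S_T > K] = N(d₂) = N(0.34) = 0.6331

0.6331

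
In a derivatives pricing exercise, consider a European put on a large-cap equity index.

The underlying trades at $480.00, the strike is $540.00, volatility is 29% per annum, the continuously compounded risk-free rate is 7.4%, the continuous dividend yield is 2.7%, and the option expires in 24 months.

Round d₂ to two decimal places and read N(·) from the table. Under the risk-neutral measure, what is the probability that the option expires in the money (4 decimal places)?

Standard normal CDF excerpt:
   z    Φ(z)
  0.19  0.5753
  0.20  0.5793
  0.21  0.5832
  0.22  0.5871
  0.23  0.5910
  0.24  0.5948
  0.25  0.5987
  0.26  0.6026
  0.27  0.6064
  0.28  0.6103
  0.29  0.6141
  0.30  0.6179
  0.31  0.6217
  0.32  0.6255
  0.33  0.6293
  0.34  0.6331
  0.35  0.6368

T = 2;  σ√T = 0.4101
d₁ = [ln(480/540) + (0.074 − 0.027 + 0.29²/2)·2] / 0.4101 = [-0.1178 + 0.1781] / 0.4101 = 0.1471 ⇒ 0.15
d₂ = d₁ − σ√T = 0.1471 − 0.4101 = -0.2631 ⇒ -0.26
Pr(exercise) under Q = N(−d₂) = N(0.26) = 0.6026

0.6026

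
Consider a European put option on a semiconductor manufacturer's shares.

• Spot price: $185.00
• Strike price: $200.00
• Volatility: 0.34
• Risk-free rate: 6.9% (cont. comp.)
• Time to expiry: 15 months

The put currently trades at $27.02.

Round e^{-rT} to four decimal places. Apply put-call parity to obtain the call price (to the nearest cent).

$28.54

exp(−rT) = exp(−0.069·1.25) = 0.9174
Put-call parity: C − P = S − K·e^(−rT) = 185 − 200·0.9174 = 185 − 183.4800 = 1.5200
C = P + (C − P) = 27.02 + (1.5200) = 28.5400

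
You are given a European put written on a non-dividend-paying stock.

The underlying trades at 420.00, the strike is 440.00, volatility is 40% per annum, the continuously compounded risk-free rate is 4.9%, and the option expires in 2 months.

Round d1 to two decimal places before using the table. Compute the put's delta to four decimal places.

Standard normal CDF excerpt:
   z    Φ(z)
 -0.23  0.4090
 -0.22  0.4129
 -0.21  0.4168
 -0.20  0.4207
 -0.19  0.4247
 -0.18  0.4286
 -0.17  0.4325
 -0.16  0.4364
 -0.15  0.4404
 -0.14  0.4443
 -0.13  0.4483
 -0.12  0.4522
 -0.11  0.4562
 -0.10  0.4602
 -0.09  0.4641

-0.5596

σ√T = 0.4·√0.1667 = 0.1633
ln(S/K) + (r + σ²/2)T = ln(420/440) + (0.049 + 0.4²/2)·0.1667 = -0.0465 + 0.0215 = -0.0250
d₁ = -0.0250 / 0.1633 = -0.1532 ⇒ -0.15
N(d₁) = N(-0.15) = 0.4404
Δ_put = N(d₁) − 1 = 0.4404 − 1 = -0.5596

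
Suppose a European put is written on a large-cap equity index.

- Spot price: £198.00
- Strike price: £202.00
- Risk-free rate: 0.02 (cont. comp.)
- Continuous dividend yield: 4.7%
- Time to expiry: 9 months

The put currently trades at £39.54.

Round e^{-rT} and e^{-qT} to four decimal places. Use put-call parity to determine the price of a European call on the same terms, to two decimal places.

£31.70

exp(−qT) = exp(−0.047·0.75) = 0.9654;  exp(−rT) = exp(−0.02·0.75) = 0.9851
Put-call parity: C − P = S·e^(−qT) − K·e^(−rT) = 198·0.9654 − 202·0.9851 = 191.1492 − 198.9902 = -7.8410
C = P + (C − P) = 39.54 + (-7.8410) = 31.6990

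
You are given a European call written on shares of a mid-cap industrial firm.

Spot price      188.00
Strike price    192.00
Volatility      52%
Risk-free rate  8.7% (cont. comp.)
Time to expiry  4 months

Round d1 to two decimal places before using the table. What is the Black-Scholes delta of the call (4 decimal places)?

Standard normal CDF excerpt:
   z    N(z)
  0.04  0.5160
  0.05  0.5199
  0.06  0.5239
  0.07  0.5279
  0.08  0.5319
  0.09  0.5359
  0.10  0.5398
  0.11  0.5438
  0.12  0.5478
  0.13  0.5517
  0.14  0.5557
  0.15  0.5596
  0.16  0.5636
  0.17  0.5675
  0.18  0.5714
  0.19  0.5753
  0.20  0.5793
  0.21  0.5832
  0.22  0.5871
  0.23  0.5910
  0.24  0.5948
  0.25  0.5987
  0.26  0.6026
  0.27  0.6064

σ√T = 0.52 × 0.5774 = 0.3002
ln(S/K) + (r + σ²/2)T = ln(188/192) + (0.087 + 0.52²/2)·0.3333 = -0.0211 + 0.0741 = 0.0530
d₁ = 0.0530 / 0.3002 = 0.1766 → 0.18
N(d₁) = N(0.18) = 0.5714
Δ_call = N(d₁) = 0.5714

0.5714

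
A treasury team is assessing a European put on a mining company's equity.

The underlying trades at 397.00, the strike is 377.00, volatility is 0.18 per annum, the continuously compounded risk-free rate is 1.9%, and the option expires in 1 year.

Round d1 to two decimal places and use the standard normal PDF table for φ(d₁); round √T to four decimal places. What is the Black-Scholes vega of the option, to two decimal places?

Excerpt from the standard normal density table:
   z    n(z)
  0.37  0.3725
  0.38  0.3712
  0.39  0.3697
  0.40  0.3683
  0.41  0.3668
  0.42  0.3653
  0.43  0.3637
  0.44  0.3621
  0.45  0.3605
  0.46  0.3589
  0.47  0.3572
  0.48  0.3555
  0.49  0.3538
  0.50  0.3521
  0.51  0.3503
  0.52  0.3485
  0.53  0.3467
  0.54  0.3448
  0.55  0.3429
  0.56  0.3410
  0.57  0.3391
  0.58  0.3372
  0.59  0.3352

σ√T = 0.18·√1 = 0.1800
ln(S/K) + (r + σ²/2)T = ln(397/377) + (0.019 + 0.18²/2)·1 = 0.0517 + 0.0352 = 0.0869
d₁ = 0.0869 / 0.1800 = 0.4827 which rounds to 0.48
√T = √1 = 1.0000
φ(d₁) = φ(0.48) = 0.3555
vega = S·φ(d₁)·√T = 397·0.3555·1.0000 = 141.1335
(Vega is the same for a European call and put with the same parameters.)

141.13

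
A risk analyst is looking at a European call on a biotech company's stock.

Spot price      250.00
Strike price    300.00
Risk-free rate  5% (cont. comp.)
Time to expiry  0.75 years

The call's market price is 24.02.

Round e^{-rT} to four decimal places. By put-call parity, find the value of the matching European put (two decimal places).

62.98

e^(−rT) = e^(−0.05·0.75) = 0.9632
Put-call parity: C − P = S − K·e^(−rT) = 250 − 300·0.9632 = 250 − 288.9600 = -38.9600
P = C − (C − P) = 24.02 − (-38.9600) = 62.9800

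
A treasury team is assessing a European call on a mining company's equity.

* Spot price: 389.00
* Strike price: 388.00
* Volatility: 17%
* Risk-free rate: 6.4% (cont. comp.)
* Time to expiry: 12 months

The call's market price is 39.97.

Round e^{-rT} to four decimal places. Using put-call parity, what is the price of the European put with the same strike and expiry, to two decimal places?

14.91

e^(−rT) = e^(−0.064·1) = 0.9380
Put-call parity: C − P = S − K·e^(−rT) = 389 − 388·0.9380 = 389 − 363.9440 = 25.0560
P = C − (C − P) = 39.97 − (25.0560) = 14.9140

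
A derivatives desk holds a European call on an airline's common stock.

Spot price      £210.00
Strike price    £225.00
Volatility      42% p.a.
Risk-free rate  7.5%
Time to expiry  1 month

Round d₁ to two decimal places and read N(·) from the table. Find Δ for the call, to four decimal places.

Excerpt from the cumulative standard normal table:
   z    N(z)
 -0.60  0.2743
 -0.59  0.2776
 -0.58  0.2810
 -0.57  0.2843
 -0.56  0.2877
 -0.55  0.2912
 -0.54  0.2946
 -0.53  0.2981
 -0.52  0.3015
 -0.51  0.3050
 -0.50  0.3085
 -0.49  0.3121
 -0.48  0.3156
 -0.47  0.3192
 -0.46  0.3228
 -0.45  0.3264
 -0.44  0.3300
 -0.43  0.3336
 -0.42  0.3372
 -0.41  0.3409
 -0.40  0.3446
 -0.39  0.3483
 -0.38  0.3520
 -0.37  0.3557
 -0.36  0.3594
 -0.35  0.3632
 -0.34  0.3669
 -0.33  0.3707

0.3228

σ√T = 0.42 × 0.2887 = 0.1212
ln(S/K) + (r + σ²/2)T = ln(210/225) + (0.075 + 0.42²/2)·0.08333 = -0.0690 + 0.0136 = -0.0554
d₁ = -0.0554 / 0.1212 = -0.4569 ⇒ -0.46
N(d₁) = N(-0.46) = 0.3228
Δ_call = N(d₁) = 0.3228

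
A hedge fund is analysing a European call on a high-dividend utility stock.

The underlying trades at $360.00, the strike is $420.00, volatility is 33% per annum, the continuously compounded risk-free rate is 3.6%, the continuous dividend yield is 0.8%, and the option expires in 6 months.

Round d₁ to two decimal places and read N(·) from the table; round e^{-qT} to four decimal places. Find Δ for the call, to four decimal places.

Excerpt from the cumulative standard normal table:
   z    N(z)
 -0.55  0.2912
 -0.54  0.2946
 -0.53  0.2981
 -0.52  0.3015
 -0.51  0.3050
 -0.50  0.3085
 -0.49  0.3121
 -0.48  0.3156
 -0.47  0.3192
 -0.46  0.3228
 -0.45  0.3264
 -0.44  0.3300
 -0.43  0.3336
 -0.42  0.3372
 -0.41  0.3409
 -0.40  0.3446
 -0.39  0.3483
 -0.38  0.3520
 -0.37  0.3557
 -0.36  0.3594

σ√T = 0.33·√0.5 = 0.2333
d₁ = [ln(360/420) + (0.036 − 0.008 + 0.33²/2)·0.5] / 0.2333 = [-0.1542 + 0.0412] / 0.2333 = -0.4839 which rounds to -0.48
N(d₁) = N(-0.48) = 0.3156
Δ_call = e^(−qT)·N(d₁) = 0.9960·0.3156 = 0.3143

0.3143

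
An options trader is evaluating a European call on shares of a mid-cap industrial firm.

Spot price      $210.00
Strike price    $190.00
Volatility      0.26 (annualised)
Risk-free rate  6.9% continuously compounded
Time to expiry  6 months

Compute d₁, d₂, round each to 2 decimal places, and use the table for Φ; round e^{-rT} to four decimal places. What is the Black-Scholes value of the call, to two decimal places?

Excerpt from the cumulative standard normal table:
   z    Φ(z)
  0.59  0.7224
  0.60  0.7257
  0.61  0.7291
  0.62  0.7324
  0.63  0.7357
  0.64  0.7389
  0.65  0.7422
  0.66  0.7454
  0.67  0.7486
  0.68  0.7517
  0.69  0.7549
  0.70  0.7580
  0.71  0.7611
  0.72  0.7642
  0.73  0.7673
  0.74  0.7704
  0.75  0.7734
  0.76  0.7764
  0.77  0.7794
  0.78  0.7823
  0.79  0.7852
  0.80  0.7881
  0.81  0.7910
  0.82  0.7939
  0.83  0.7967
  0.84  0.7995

$31.09

σ√T = 0.26 × 0.7071 = 0.1838
d₁ = [ln(210/190) + (0.069 + 0.26²/2)·0.5] / 0.1838 = [0.1001 + 0.0514] / 0.1838 = 0.8240 ≈ 0.82
d₂ = d₁ − σ√T = 0.8240 − 0.1838 = 0.6401 ≈ 0.64
e^(−rT) = e^(−0.069·0.5) = 0.9661
N(d₁) = N(0.82) = 0.7939;  N(d₂) = N(0.64) = 0.7389
C = 210·0.7939 − 190·0.9661·0.7389 = 166.7190 − 135.6317 = 31.0873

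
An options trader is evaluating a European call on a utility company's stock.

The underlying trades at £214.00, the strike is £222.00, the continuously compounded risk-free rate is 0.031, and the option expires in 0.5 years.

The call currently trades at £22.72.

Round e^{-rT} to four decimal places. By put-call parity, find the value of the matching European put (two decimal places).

£27.30

e^(−rT) = e^(−0.031·0.5) = 0.9846
Put-call parity: C − P = S − K·e^(−rT) = 214 − 222·0.9846 = 214 − 218.5812 = -4.5812
P = C − (C − P) = 22.72 − (-4.5812) = 27.3012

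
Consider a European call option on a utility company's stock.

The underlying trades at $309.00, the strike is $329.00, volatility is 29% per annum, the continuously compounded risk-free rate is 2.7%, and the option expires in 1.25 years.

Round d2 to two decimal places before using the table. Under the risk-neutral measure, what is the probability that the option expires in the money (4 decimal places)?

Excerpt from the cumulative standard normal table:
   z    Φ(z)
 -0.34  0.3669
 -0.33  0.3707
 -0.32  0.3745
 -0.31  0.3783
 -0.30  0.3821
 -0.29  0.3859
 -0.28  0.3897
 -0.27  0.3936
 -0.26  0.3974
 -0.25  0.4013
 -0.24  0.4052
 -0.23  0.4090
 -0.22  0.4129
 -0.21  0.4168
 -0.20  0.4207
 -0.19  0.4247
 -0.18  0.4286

0.4013

T = 1.25;  σ√T = 0.3242
d₁ = [ln(309/329) + (0.027 + 0.29²/2)·1.25] / 0.3242 = [-0.0627 + 0.0863] / 0.3242 = 0.0728 which rounds to 0.07
d₂ = d₁ − σ√T = 0.0728 − 0.3242 = -0.2515 which rounds to -0.25
Risk-neutral Pr[S_T > K] = N(d₂) = N(-0.25) = 0.4013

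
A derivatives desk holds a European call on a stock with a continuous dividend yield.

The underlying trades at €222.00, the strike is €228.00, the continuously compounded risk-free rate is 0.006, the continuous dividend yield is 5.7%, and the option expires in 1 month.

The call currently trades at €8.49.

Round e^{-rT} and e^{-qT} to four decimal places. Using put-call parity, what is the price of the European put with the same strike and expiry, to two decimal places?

€15.42

e^(−qT) = e^(−0.057·0.08333) = 0.9953;  e^(−rT) = e^(−0.006·0.08333) = 0.9995
Put-call parity: C − P = S·e^(−qT) − K·e^(−rT) = 222·0.9953 − 228·0.9995 = 220.9566 − 227.8860 = -6.9294
P = C − (C − P) = 8.49 − (-6.9294) = 15.4194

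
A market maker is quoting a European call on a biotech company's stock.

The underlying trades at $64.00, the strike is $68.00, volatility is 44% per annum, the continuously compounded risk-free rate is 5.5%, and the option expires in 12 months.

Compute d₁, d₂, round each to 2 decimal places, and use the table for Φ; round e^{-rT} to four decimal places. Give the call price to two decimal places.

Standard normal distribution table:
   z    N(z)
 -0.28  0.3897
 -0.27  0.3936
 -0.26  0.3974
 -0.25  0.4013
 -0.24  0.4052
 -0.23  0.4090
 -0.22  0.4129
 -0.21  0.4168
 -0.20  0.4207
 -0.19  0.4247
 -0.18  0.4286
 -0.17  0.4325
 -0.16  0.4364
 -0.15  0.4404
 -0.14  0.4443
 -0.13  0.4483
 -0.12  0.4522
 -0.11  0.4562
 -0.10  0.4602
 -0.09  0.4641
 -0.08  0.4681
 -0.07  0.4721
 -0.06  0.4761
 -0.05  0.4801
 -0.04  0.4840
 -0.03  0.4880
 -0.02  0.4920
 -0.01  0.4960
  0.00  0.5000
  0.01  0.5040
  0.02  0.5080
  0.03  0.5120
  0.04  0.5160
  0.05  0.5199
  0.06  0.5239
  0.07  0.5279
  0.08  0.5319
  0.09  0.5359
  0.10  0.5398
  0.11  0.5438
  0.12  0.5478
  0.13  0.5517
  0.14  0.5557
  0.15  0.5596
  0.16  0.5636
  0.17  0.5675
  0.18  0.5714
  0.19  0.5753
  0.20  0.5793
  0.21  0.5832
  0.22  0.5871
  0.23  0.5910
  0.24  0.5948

$11.00

T = 1;  σ√T = 0.4400
d₁ = [ln(64/68) + (0.055 + 0.44²/2)·1] / 0.4400 = [-0.0606 + 0.1518] / 0.4400 = 0.2072 ≈ 0.21
d₂ = d₁ − σ√T = 0.2072 − 0.4400 = -0.2328 ≈ -0.23
e^(−rT) = e^(−0.055·1) = 0.9465
C = 64·N(0.21) − 68·0.9465·N(-0.23) = 64·0.5832 − 68·0.9465·0.4090 = 37.3248 − 26.3241 = 11.0007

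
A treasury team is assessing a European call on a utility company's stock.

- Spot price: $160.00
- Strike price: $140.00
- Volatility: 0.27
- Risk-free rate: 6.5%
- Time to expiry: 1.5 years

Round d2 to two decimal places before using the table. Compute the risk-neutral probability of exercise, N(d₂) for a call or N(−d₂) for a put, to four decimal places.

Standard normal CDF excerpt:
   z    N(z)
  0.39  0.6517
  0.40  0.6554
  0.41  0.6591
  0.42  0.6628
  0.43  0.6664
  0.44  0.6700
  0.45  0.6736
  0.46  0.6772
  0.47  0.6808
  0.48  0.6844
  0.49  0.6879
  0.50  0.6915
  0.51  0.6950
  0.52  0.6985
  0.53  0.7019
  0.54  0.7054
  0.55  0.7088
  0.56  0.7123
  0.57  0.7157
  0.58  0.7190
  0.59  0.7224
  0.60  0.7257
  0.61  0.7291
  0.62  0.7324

σ√T = 0.27·√1.5 = 0.3307
d₁ = [ln(160/140) + (0.065 + 0.27²/2)·1.5] / 0.3307 = [0.1335 + 0.1522] / 0.3307 = 0.8640 ⇒ 0.86
d₂ = d₁ − σ√T = 0.8640 − 0.3307 = 0.5333 ⇒ 0.53
Risk-neutral Pr[S_T > K] = N(d₂) = N(0.53) = 0.7019

0.7019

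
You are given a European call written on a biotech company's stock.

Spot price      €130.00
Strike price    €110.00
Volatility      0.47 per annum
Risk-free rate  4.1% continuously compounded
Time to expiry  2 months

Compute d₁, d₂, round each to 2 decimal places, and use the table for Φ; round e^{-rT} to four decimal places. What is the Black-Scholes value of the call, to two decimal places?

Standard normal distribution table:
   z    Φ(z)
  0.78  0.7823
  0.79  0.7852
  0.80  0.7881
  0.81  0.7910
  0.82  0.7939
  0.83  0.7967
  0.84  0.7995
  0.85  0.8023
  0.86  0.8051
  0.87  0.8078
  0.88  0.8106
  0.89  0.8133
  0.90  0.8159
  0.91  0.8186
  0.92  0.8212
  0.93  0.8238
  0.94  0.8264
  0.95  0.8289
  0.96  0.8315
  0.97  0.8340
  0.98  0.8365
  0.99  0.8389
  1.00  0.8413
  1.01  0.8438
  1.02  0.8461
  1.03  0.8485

€22.95

σ√T = 0.47·√0.1667 = 0.1919
d₁ = [ln(130/110) + (0.041 + 0.47²/2)·0.1667] / 0.1919 = [0.1671 + 0.0252] / 0.1919 = 1.0022 ⇒ 1.00
d₂ = d₁ − σ√T = 1.0022 − 0.1919 = 0.8103 ⇒ 0.81
e^(−rT) = e^(−0.041·0.1667) = 0.9932
C = 130·N(1.00) − 110·0.9932·N(0.81) = 130·0.8413 − 110·0.9932·0.7910 = 109.3690 − 86.4183 = 22.9507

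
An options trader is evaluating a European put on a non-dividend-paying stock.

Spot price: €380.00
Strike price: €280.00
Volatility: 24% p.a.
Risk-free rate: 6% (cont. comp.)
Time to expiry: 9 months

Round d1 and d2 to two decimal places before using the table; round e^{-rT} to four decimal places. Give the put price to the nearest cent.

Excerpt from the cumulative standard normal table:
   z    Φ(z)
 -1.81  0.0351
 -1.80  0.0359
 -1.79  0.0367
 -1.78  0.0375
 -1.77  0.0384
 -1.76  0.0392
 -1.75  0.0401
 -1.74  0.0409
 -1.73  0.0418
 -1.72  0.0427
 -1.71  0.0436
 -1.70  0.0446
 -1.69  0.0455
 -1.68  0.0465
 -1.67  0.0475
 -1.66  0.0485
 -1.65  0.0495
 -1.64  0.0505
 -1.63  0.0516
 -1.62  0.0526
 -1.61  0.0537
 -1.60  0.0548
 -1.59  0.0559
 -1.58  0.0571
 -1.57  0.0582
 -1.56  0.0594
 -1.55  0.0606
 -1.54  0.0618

σ√T = 0.24 × 0.8660 = 0.2078
d₁ = [ln(380/280) + (0.06 + ½·0.24²)·0.75] / (σ√T) = (0.3054 + 0.0666) / 0.2078 = 1.7897 ⇒ 1.79
d₂ = 1.7897 − 0.2078 = 1.5819 ⇒ 1.58
e^(−rT) = e^(−0.06·0.75) = 0.9560
P = 280·0.9560·N(-1.58) − 380·N(-1.79) = 280·0.9560·0.0571 − 380·0.0367 = 15.2845 − 13.9460 = 1.3385

€1.34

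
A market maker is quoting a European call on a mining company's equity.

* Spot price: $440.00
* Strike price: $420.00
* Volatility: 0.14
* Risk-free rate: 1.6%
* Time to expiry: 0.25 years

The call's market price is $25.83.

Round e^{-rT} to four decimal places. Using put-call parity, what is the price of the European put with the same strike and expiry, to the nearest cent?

e^(−rT) = e^(−0.016·0.25) = 0.9960
Put-call parity: C − P = S − K·e^(−rT) = 440 − 420·0.9960 = 440 − 418.3200 = 21.6800
P = C − (C − P) = 25.83 − (21.6800) = 4.1500

$4.15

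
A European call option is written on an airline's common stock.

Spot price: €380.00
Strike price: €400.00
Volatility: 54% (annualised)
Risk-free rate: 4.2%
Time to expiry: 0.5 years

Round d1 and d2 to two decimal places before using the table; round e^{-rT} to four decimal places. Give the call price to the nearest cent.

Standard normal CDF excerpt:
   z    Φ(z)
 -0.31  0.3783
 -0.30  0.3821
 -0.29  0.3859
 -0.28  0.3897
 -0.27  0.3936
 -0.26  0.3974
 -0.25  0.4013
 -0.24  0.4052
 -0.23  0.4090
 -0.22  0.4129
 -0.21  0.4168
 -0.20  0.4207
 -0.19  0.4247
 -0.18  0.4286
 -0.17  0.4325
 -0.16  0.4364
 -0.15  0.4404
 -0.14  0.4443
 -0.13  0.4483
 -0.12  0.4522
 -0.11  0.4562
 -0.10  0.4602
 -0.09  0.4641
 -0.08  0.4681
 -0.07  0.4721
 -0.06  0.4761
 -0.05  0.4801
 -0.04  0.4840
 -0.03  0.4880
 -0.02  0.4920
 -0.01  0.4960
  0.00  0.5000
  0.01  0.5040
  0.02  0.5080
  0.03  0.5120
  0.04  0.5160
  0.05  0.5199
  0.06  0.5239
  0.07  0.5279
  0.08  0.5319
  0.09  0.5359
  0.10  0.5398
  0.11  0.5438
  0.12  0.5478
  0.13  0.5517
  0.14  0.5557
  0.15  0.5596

T = 0.5;  σ√T = 0.3818
ln(S/K) + (r + σ²/2)T = ln(380/400) + (0.042 + 0.54²/2)·0.5 = -0.0513 + 0.0939 = 0.0426
d₁ = 0.0426 / 0.3818 = 0.1116 ≈ 0.11
d₂ = d₁ − σ√T = 0.1116 − 0.3818 = -0.2703 ≈ -0.27
e^(−rT) = e^(−0.042·0.5) = 0.9792
N(d₁) = N(0.11) = 0.5438;  N(d₂) = N(-0.27) = 0.3936
C = 380·0.5438 − 400·0.9792·0.3936 = 206.6440 − 154.1652 = 52.4788

€52.48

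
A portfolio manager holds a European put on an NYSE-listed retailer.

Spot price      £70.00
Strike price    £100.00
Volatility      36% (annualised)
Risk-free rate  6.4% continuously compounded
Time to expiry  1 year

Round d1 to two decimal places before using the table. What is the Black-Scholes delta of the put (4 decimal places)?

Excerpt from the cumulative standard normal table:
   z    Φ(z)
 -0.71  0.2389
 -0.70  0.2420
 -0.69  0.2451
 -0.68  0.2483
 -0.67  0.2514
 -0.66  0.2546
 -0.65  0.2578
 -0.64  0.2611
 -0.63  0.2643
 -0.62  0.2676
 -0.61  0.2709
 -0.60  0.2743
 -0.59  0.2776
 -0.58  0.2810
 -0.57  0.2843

-0.7357

σ√T = 0.36·√1 = 0.3600
d₁ = [ln(70/100) + (0.064 + 0.36²/2)·1] / 0.3600 = [-0.3567 + 0.1288] / 0.3600 = -0.6330 ⇒ -0.63
N(d₁) = N(-0.63) = 0.2643
Δ_put = N(d₁) − 1 = 0.2643 − 1 = -0.7357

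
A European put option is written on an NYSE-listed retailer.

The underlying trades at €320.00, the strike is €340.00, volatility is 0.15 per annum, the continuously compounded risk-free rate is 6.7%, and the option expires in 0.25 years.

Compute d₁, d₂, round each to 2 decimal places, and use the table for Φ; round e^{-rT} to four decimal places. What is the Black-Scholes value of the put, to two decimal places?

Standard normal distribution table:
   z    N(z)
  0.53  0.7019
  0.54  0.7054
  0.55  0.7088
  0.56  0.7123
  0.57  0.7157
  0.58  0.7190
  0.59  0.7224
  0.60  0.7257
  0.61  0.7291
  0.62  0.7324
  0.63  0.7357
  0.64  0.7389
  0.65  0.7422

T = 0.25;  σ√T = 0.0750
d₁ = [ln(320/340) + (0.067 + ½·0.15²)·0.25] / (σ√T) = (-0.0606 + 0.0196) / 0.0750 = -0.5475 ≈ -0.55
d₂ = -0.5475 − 0.0750 = -0.6225 ≈ -0.62
exp(−rT) = exp(−0.067·0.25) = 0.9834
P = 340·0.9834·N(0.62) − 320·N(0.55) = 340·0.9834·0.7324 − 320·0.7088 = 244.8823 − 226.8160 = 18.0663

€18.07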